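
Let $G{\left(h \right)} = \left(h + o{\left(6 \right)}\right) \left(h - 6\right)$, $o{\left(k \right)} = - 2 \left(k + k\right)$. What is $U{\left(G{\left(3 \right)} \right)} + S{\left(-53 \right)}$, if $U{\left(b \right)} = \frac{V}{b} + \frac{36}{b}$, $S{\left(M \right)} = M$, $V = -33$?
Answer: $- \frac{1112}{21} \approx -52.952$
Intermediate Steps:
$o{\left(k \right)} = - 4 k$ ($o{\left(k \right)} = - 2 \cdot 2 k = - 4 k$)
$G{\left(h \right)} = \left(-24 + h\right) \left(-6 + h\right)$ ($G{\left(h \right)} = \left(h - 24\right) \left(h - 6\right) = \left(h - 24\right) \left(-6 + h\right) = \left(-24 + h\right) \left(-6 + h\right)$)
$U{\left(b \right)} = \frac{3}{b}$ ($U{\left(b \right)} = - \frac{33}{b} + \frac{36}{b} = \frac{3}{b}$)
$U{\left(G{\left(3 \right)} \right)} + S{\left(-53 \right)} = \frac{3}{144 + 3^{2} - 90} - 53 = \frac{3}{144 + 9 - 90} - 53 = \frac{3}{63} - 53 = 3 \cdot \frac{1}{63} - 53 = \frac{1}{21} - 53 = - \frac{1112}{21}$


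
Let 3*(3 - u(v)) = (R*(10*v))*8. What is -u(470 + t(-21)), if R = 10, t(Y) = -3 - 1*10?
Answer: 365591/3 ≈ 1.2186e+5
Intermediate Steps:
t(Y) = -13 (t(Y) = -3 - 10 = -13)
u(v) = 3 - 800*v/3 (u(v) = 3 - 10*(10*v)*8/3 = 3 - 100*v*8/3 = 3 - 800*v/3)
-u(470 + t(-21)) = -(3 - 800*(470 - 13)/3) = -(3 - 800/3*457) = -(3 - 365600/3) = -1*(-365591/3) = 365591/3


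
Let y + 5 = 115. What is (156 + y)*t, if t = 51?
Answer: 13566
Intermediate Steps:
y = 110 (y = -5 + 115 = 110)
(156 + y)*t = (156 + 110)*51 = 266*51 = 13566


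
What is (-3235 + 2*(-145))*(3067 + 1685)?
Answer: -16750800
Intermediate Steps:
(-3235 + 2*(-145))*(3067 + 1685) = (-3235 - 290)*4752 = -3525*4752 = -16750800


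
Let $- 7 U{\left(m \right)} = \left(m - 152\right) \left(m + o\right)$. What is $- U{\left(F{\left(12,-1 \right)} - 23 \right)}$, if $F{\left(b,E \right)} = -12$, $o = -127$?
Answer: $\frac{30294}{7} \approx 4327.7$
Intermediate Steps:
$U{\left(m \right)} = - \frac{\left(-152 + m\right) \left(-127 + m\right)}{7}$ ($U{\left(m \right)} = - \frac{\left(m - 152\right) \left(m - 127\right)}{7} = - \frac{\left(-152 + m\right) \left(-127 + m\right)}{7}$)
$- U{\left(F{\left(12,-1 \right)} - 23 \right)} = - (- \frac{19304}{7} - \frac{\left(-12 - 23\right)^{2}}{7} + \frac{279 \left(-12 - 23\right)}{7}) = - (- \frac{19304}{7} - \frac{\left(-35\right)^{2}}{7} + \frac{279}{7} \left(-35\right)) = - (- \frac{19304}{7} - 175 - 1395) = \left(-1\right) \left(- \frac{30294}{7}\right) = \frac{30294}{7}$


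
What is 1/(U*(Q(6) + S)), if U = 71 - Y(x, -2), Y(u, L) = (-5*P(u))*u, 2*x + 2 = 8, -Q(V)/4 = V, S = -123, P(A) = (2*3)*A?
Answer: -1/50127 ≈ -1.9949e-5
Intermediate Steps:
P(A) = 6*A
Q(V) = -4*V
x = 3 (x = -1 + (½)*8 = -1 + 4 = 3)
Y(u, L) = -30*u² (Y(u, L) = (-30*u)*u = -30*u²)
U = 341 (U = 71 - (-30)*3² = 71 - (-30)*9 = 71 - 1*(-270) = 71 + 270 = 341)
1/(U*(Q(6) + S)) = 1/(341*(-4*6 - 123)) = 1/(341*(-24 - 123)) = 1/(341*(-147)) = 1/(-50127) = -1/50127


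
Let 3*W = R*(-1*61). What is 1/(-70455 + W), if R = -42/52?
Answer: -26/1831403 ≈ -1.4197e-5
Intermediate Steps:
R = -21/26 (R = -42*1/52 = -21/26 ≈ -0.80769)
W = 427/26 (W = (-(-21)*61/26)/3 = (-21/26*(-61))/3 = (⅓)*(1281/26) = 427/26 ≈ 16.423)
1/(-70455 + W) = 1/(-70455 + 427/26) = 1/(-1831403/26) = -26/1831403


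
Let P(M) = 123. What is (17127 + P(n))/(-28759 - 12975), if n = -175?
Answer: -8625/20867 ≈ -0.41333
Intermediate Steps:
(17127 + P(n))/(-28759 - 12975) = (17127 + 123)/(-28759 - 12975) = 17250/(-41734) = 17250*(-1/41734) = -8625/20867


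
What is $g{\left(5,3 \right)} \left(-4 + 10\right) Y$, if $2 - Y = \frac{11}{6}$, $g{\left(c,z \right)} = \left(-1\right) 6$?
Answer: $-6$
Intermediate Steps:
$g{\left(c,z \right)} = -6$
$Y = \frac{1}{6}$ ($Y = 2 - \frac{11}{6} = \frac{1}{6} \approx 0.16667$)
$g{\left(5,3 \right)} \left(-4 + 10\right) Y = - 6 \left(-4 + 10\right) \frac{1}{6} = \left(-6\right) 6 \cdot \frac{1}{6} = \left(-36\right) \frac{1}{6} = -6$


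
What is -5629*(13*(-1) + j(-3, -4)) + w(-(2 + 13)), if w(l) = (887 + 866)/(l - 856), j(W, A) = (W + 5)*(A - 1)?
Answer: 112764004/871 ≈ 1.2947e+5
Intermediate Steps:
j(W, A) = (-1 + A)*(5 + W) (j(W, A) = (5 + W)*(-1 + A) = (-1 + A)*(5 + W))
w(l) = 1753/(-856 + l)
-5629*(13*(-1) + j(-3, -4)) + w(-(2 + 13)) = -5629*(13*(-1) + (-5 - 1*(-3) + 5*(-4) - 4*(-3))) + 1753/(-856 - (2 + 13)) = -5629*(-13 + (-5 + 3 - 20 + 12)) + 1753/(-856 - 1*15) = -5629*(-13 - 10) + 1753/(-856 - 15) = -5629*(-23) + 1753/(-871) = 129467 + 1753*(-1/871) = 129467 - 1753/871 = 112764004/871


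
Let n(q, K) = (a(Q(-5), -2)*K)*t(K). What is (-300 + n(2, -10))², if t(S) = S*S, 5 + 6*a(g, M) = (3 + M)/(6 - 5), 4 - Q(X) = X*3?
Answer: 1210000/9 ≈ 1.3444e+5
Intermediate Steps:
Q(X) = 4 - 3*X (Q(X) = 4 - X*3 = 4 - 3*X)
a(g, M) = -⅓ + M/6 (a(g, M) = -⅚ + ((3 + M)/(6 - 5))/6 = -⅚ + ((3 + M)/1)/6 = -⅚ + ((3 + M)*1)/6 = -⅚ + (3 + M)/6 = -⅚ + (½ + M/6) = -⅓ + M/6)
t(S) = S²
n(q, K) = -2*K³/3 (n(q, K) = ((-⅓ + (⅙)*(-2))*K)*K² = ((-⅓ - ⅓)*K)*K² = (-2*K/3)*K² = -2*K³/3)
(-300 + n(2, -10))² = (-300 - ⅔*(-10)³)² = (-300 - ⅔*(-1000))² = (-300 + 2000/3)² = (1100/3)² = 1210000/9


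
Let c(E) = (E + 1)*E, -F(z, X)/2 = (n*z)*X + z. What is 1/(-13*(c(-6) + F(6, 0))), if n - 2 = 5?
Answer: -1/234 ≈ -0.0042735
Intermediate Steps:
n = 7 (n = 2 + 5 = 7)
F(z, X) = -2*z - 14*X*z (F(z, X) = -2*((7*z)*X + z) = -2*(7*X*z + z) = -2*(z + 7*X*z) = -2*z - 14*X*z)
c(E) = E*(1 + E) (c(E) = (1 + E)*E = E*(1 + E))
1/(-13*(c(-6) + F(6, 0))) = 1/(-13*(-6*(1 - 6) - 2*6*(1 + 7*0))) = 1/(-13*(-6*(-5) - 2*6*(1 + 0))) = 1/(-13*(30 - 2*6*1)) = 1/(-13*(30 - 12)) = 1/(-13*18) = 1/(-234) = -1/234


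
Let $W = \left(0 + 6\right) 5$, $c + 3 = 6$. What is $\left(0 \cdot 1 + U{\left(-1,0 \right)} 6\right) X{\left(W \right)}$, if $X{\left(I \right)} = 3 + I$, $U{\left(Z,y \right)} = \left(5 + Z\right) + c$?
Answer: $1386$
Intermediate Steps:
$c = 3$ ($c = -3 + 6 = 3$)
$U{\left(Z,y \right)} = 8 + Z$ ($U{\left(Z,y \right)} = \left(5 + Z\right) + 3 = 8 + Z$)
$W = 30$ ($W = 6 \cdot 5 = 30$)
$\left(0 \cdot 1 + U{\left(-1,0 \right)} 6\right) X{\left(W \right)} = \left(0 \cdot 1 + \left(8 - 1\right) 6\right) \left(3 + 30\right) = \left(0 + 7 \cdot 6\right) 33 = \left(0 + 42\right) 33 = 42 \cdot 33 = 1386$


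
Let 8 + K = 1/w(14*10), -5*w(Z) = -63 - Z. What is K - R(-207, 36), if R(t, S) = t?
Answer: 40402/203 ≈ 199.02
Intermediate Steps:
w(Z) = 63/5 + Z/5 (w(Z) = -(-63 - Z)/5 = 63/5 + Z/5)
K = -1619/203 (K = -8 + 1/(63/5 + (14*10)/5) = -8 + 1/(63/5 + (1/5)*140) = -8 + 1/(63/5 + 28) = -8 + 1/(203/5) = -8 + 5/203 = -1619/203 ≈ -7.9754)
K - R(-207, 36) = -1619/203 - 1*(-207) = -1619/203 + 207 = 40402/203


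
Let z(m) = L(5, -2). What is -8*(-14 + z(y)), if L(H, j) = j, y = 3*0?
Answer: 128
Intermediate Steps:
y = 0
z(m) = -2
-8*(-14 + z(y)) = -8*(-14 - 2) = -8*(-16) = 128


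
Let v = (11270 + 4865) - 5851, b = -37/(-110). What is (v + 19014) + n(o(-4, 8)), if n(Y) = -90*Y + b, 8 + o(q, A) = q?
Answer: 3341617/110 ≈ 30378.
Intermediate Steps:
o(q, A) = -8 + q
b = 37/110 (b = -37*(-1/110) = 37/110 ≈ 0.33636)
n(Y) = 37/110 - 90*Y (n(Y) = -90*Y + 37/110 = 37/110 - 90*Y)
v = 10284 (v = 16135 - 5851 = 10284)
(v + 19014) + n(o(-4, 8)) = (10284 + 19014) + (37/110 - 90*(-8 - 4)) = 29298 + (37/110 - 90*(-12)) = 29298 + (37/110 + 1080) = 29298 + 118837/110 = 3341617/110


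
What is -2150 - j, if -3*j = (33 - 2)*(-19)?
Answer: -7039/3 ≈ -2346.3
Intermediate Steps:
j = 589/3 (j = -(33 - 2)*(-19)/3 = -31*(-19)/3 = -⅓*(-589) = 589/3 ≈ 196.33)
-2150 - j = -2150 - 1*589/3 = -2150 - 589/3 = -7039/3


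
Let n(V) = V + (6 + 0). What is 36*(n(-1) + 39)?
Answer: 1584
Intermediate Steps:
n(V) = 6 + V (n(V) = V + 6 = 6 + V)
36*(n(-1) + 39) = 36*((6 - 1) + 39) = 36*(5 + 39) = 36*44 = 1584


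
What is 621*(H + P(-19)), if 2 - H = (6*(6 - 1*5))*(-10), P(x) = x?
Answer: 26703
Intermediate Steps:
H = 62 (H = 2 - 6*(6 - 1*5)*(-10) = 2 - 6*(6 - 5)*(-10) = 2 - 6*1*(-10) = 2 - 6*(-10) = 2 - 1*(-60) = 2 + 60 = 62)
621*(H + P(-19)) = 621*(62 - 19) = 621*43 = 26703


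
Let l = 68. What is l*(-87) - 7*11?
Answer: -5993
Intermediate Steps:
l*(-87) - 7*11 = 68*(-87) - 7*11 = -5916 - 77 = -5993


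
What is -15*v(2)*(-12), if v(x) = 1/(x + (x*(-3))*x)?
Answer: -18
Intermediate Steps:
v(x) = 1/(x - 3*x**2) (v(x) = 1/(x + (-3*x)*x) = 1/(x - 3*x**2))
-15*v(2)*(-12) = -(-15)/(2*(-1 + 3*2))*(-12) = -(-15)/(2*(-1 + 6))*(-12) = -(-15)/(2*5)*(-12) = -15*(-1/10)*(-12) = (3/2)*(-12) = -18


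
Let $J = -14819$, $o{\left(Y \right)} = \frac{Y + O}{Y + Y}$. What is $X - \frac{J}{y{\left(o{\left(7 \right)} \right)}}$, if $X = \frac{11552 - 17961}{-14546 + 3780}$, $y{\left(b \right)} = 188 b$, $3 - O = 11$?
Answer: $- \frac{279046758}{253001} \approx -1102.9$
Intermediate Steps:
$O = -8$ ($O = 3 - 11 = -8$)
$o{\left(Y \right)} = \frac{-8 + Y}{2 Y}$ ($o{\left(Y \right)} = \frac{Y - 8}{Y + Y} = \frac{-8 + Y}{2 Y}$)
$X = \frac{6409}{10766}$ ($X = - \frac{6409}{-10766} = \left(-6409\right) \left(- \frac{1}{10766}\right) = \frac{6409}{10766} \approx 0.5953$)
$X - \frac{J}{y{\left(o{\left(7 \right)} \right)}} = \frac{6409}{10766} - - \frac{14819}{188 \frac{-8 + 7}{2 \cdot 7}} = \frac{6409}{10766} - - \frac{14819}{188 \cdot \frac{1}{2} \cdot \frac{1}{7} \left(-1\right)} = \frac{6409}{10766} - - \frac{14819}{188 \left(- \frac{1}{14}\right)} = \frac{6409}{10766} - - \frac{14819}{- \frac{94}{7}} = \frac{6409}{10766} - \left(-14819\right) \left(- \frac{7}{94}\right) = \frac{6409}{10766} - \frac{103733}{94} = - \frac{279046758}{253001}$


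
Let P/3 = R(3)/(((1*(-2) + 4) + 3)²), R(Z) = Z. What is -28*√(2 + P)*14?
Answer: -392*√59/5 ≈ -602.20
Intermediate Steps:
P = 9/25 (P = 3*(3/(((1*(-2) + 4) + 3)²)) = 3*(3/(((-2 + 4) + 3)²)) = 3*(3/((2 + 3)²)) = 3*(3/(5²)) = 3*(3/25) = 9/25 ≈ 0.36000)
-28*√(2 + P)*14 = -28*√(2 + 9/25)*14 = -28*√59/5*14 = -392*√59/5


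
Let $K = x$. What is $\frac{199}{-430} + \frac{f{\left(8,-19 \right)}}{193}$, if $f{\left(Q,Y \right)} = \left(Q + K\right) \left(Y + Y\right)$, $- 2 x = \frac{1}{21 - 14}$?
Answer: $- \frac{1175719}{580930} \approx -2.0239$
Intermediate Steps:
$x = - \frac{1}{14}$ ($x = - \frac{1}{2 \left(21 - 14\right)} = - \frac{1}{2 \cdot 7} = \left(- \frac{1}{2}\right) \frac{1}{7} = - \frac{1}{14} \approx -0.071429$)
$K = - \frac{1}{14} \approx -0.071429$
$f{\left(Q,Y \right)} = 2 Y \left(- \frac{1}{14} + Q\right)$ ($f{\left(Q,Y \right)} = \left(Q - \frac{1}{14}\right) \left(Y + Y\right) = \left(- \frac{1}{14} + Q\right) 2 Y = 2 Y \left(- \frac{1}{14} + Q\right)$)
$\frac{199}{-430} + \frac{f{\left(8,-19 \right)}}{193} = \frac{199}{-430} + \frac{\frac{1}{7} \left(-19\right) \left(-1 + 14 \cdot 8\right)}{193} = 199 \left(- \frac{1}{430}\right) + \frac{1}{7} \left(-19\right) \left(-1 + 112\right) \frac{1}{193} = - \frac{199}{430} + \frac{1}{7} \left(-19\right) 111 \cdot \frac{1}{193} = - \frac{199}{430} - \frac{2109}{1351} = - \frac{1175719}{580930}$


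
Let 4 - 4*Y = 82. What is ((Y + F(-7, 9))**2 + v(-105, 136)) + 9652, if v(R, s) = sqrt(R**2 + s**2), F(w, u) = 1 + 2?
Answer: 39697/4 + sqrt(29521) ≈ 10096.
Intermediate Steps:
Y = -39/2 (Y = 1 - 1/4*82 = 1 - 41/2 = -39/2 ≈ -19.500)
F(w, u) = 3
((Y + F(-7, 9))**2 + v(-105, 136)) + 9652 = ((-39/2 + 3)**2 + sqrt((-105)**2 + 136**2)) + 9652 = ((-33/2)**2 + sqrt(11025 + 18496)) + 9652 = (1089/4 + sqrt(29521)) + 9652 = 39697/4 + sqrt(29521)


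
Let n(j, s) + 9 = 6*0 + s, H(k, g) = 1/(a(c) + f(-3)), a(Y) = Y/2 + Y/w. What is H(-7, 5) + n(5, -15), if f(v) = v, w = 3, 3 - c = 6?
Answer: -266/11 ≈ -24.182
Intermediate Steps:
c = -3 (c = 3 - 1*6 = 3 - 6 = -3)
a(Y) = 5*Y/6 (a(Y) = Y/2 + Y/3 = 5*Y/6)
H(k, g) = -2/11 (H(k, g) = 1/((⅚)*(-3) - 3) = 1/(-5/2 - 3) = 1/(-11/2) = -2/11)
n(j, s) = -9 + s (n(j, s) = -9 + (6*0 + s) = -9 + (0 + s) = -9 + s)
H(-7, 5) + n(5, -15) = -2/11 + (-9 - 15) = -2/11 - 24 = -266/11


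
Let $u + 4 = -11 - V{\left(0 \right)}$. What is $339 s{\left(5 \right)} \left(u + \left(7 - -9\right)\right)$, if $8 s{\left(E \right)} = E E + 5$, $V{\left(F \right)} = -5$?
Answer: $\frac{15255}{2} \approx 7627.5$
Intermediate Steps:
$u = -10$ ($u = -4 - 6 = -10$)
$s{\left(E \right)} = \frac{5}{8} + \frac{E^{2}}{8}$ ($s{\left(E \right)} = \frac{E E + 5}{8} = \frac{E^{2} + 5}{8} = \frac{5 + E^{2}}{8} = \frac{5}{8} + \frac{E^{2}}{8}$)
$339 s{\left(5 \right)} \left(u + \left(7 - -9\right)\right) = 339 \left(\frac{5}{8} + \frac{5^{2}}{8}\right) \left(-10 + \left(7 - -9\right)\right) = 339 \left(\frac{5}{8} + \frac{1}{8} \cdot 25\right) \left(-10 + \left(7 + 9\right)\right) = 339 \left(\frac{5}{8} + \frac{25}{8}\right) \left(-10 + 16\right) = 339 \cdot \frac{15}{4} \cdot 6 = 339 \cdot \frac{45}{2} = \frac{15255}{2}$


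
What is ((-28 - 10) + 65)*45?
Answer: 1215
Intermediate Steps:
((-28 - 10) + 65)*45 = (-38 + 65)*45 = 27*45 = 1215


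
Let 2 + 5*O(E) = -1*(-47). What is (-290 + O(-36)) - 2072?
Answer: -2353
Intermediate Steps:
O(E) = 9 (O(E) = -2/5 + (-1*(-47))/5 = -2/5 + (1/5)*47 = -2/5 + 47/5 = 9)
(-290 + O(-36)) - 2072 = (-290 + 9) - 2072 = -281 - 2072 = -2353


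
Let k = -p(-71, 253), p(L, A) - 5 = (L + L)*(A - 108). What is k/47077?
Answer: 115/263 ≈ 0.43726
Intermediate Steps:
p(L, A) = 5 + 2*L*(-108 + A) (p(L, A) = 5 + (L + L)*(A - 108) = 5 + (2*L)*(-108 + A) = 5 + 2*L*(-108 + A))
k = 20585 (k = -(5 - 216*(-71) + 2*253*(-71)) = -(5 + 15336 - 35926) = -1*(-20585) = 20585)
k/47077 = 20585/47077 = 20585*(1/47077) = 115/263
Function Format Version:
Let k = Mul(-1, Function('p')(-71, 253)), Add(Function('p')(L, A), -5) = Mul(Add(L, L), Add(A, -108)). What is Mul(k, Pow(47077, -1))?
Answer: Rational(115, 263) ≈ 0.43726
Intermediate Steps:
Function('p')(L, A) = Add(5, Mul(2, L, Add(-108, A))) (Function('p')(L, A) = Add(5, Mul(Add(L, L), Add(A, -108))) = Add(5, Mul(Mul(2, L), Add(-108, A))) = Add(5, Mul(2, L, Add(-108, A))))
k = 20585 (k = Mul(-1, Add(5, Mul(-216, -71), Mul(2, 253, -71))) = Mul(-1, Add(5, 15336, -35926)) = Mul(-1, -20585) = 20585)
Mul(k, Pow(47077, -1)) = Mul(20585, Pow(47077, -1)) = Mul(20585, Rational(1, 47077)) = Rational(115, 263)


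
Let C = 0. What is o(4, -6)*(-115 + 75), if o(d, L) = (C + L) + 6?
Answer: 0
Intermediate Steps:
o(d, L) = 6 + L (o(d, L) = (0 + L) + 6 = L + 6 = 6 + L)
o(4, -6)*(-115 + 75) = (6 - 6)*(-115 + 75) = 0*(-40) = 0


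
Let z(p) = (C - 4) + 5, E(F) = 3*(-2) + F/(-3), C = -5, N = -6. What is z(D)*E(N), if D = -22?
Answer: 16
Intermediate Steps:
E(F) = -6 - F/3 (E(F) = -6 + F*(-⅓) = -6 - F/3)
z(p) = -4 (z(p) = (-5 - 4) + 5 = -9 + 5 = -4)
z(D)*E(N) = -4*(-6 - ⅓*(-6)) = -4*(-6 + 2) = -4*(-4) = 16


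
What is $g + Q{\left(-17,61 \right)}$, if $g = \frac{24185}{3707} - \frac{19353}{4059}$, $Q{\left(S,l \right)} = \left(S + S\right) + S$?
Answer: $- \frac{22453243}{455961} \approx -49.244$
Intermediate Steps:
$Q{\left(S,l \right)} = 3 S$ ($Q{\left(S,l \right)} = 2 S + S = 3 S$)
$g = \frac{800768}{455961}$ ($g = 24185 \cdot \frac{1}{3707} - \frac{6451}{1353} = \frac{24185}{3707} - \frac{6451}{1353} = \frac{800768}{455961} \approx 1.7562$)
$g + Q{\left(-17,61 \right)} = \frac{800768}{455961} + 3 \left(-17\right) = \frac{800768}{455961} - 51 = - \frac{22453243}{455961}$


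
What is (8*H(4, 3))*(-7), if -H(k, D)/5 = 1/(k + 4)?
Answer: 35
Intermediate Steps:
H(k, D) = -5/(4 + k) (H(k, D) = -5/(k + 4) = -5/(4 + k))
(8*H(4, 3))*(-7) = (8*(-5/(4 + 4)))*(-7) = (8*(-5/8))*(-7) = -5*(-7) = 35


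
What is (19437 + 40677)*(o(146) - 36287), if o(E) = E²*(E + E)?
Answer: 371984530290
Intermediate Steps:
o(E) = 2*E³ (o(E) = E²*(2*E) = 2*E³)
(19437 + 40677)*(o(146) - 36287) = (19437 + 40677)*(2*146³ - 36287) = 60114*(2*3112136 - 36287) = 60114*(6224272 - 36287) = 60114*6187985 = 371984530290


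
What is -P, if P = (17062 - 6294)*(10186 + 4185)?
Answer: -154746928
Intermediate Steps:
P = 154746928 (P = 10768*14371 = 154746928)
-P = -1*154746928 = -154746928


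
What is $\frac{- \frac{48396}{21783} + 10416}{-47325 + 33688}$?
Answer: $- \frac{75614444}{99018257} \approx -0.76364$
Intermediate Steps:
$\frac{- \frac{48396}{21783} + 10416}{-47325 + 33688} = \frac{\left(-48396\right) \frac{1}{21783} + 10416}{-13637} = \left(- \frac{16132}{7261} + 10416\right) \left(- \frac{1}{13637}\right) = \frac{75614444}{7261} \left(- \frac{1}{13637}\right) = - \frac{75614444}{99018257}$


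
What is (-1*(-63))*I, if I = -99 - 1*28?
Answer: -8001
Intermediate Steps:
I = -127 (I = -99 - 28 = -127)
(-1*(-63))*I = -1*(-63)*(-127) = 63*(-127) = -8001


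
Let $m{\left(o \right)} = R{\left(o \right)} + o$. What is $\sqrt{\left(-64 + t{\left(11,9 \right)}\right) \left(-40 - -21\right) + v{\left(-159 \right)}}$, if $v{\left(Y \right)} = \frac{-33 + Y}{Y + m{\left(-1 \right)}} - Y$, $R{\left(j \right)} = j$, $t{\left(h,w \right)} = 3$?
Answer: $\frac{\sqrt{34194790}}{161} \approx 36.321$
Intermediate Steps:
$m{\left(o \right)} = 2 o$ ($m{\left(o \right)} = o + o = 2 o$)
$v{\left(Y \right)} = - Y + \frac{-33 + Y}{-2 + Y}$ ($v{\left(Y \right)} = \frac{-33 + Y}{Y + 2 \left(-1\right)} - Y = \frac{-33 + Y}{Y - 2} - Y = \frac{-33 + Y}{-2 + Y} - Y = - Y + \frac{-33 + Y}{-2 + Y}$)
$\sqrt{\left(-64 + t{\left(11,9 \right)}\right) \left(-40 - -21\right) + v{\left(-159 \right)}} = \sqrt{\left(-64 + 3\right) \left(-40 - -21\right) + \frac{-33 - \left(-159\right)^{2} + 3 \left(-159\right)}{-2 - 159}} = \sqrt{- 61 \left(-40 + 21\right) + \frac{-33 - 25281 - 477}{-161}} = \sqrt{\left(-61\right) \left(-19\right) - \frac{-33 - 25281 - 477}{161}} = \sqrt{1159 - - \frac{25791}{161}} = \sqrt{1159 + \frac{25791}{161}} = \sqrt{\frac{212390}{161}} = \frac{\sqrt{34194790}}{161}$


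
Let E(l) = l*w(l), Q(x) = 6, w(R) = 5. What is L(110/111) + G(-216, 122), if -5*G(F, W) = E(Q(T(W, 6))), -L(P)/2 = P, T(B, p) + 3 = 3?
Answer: -886/111 ≈ -7.9820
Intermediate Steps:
T(B, p) = 0 (T(B, p) = -3 + 3 = 0)
L(P) = -2*P
E(l) = 5*l (E(l) = l*5 = 5*l)
G(F, W) = -6
L(110/111) + G(-216, 122) = -220/111 - 6 = -886/111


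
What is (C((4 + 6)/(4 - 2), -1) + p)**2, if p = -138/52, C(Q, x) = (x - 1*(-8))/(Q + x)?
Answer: 2209/2704 ≈ 0.81694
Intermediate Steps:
C(Q, x) = (8 + x)/(Q + x) (C(Q, x) = (x + 8)/(Q + x) = (8 + x)/(Q + x))
p = -69/26 (p = -138*1/52 = -69/26 ≈ -2.6538)
(C((4 + 6)/(4 - 2), -1) + p)**2 = ((8 - 1)/((4 + 6)/(4 - 2) - 1) - 69/26)**2 = (7/(10/2 - 1) - 69/26)**2 = (7/(10*(1/2) - 1) - 69/26)**2 = (7/(5 - 1) - 69/26)**2 = (7/4 - 69/26)**2 = (-47/52)**2 = 2209/2704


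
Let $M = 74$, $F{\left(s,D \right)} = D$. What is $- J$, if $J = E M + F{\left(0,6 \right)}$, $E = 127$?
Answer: $-9404$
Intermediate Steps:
$J = 9404$ ($J = 127 \cdot 74 + 6 = 9398 + 6 = 9404$)
$- J = \left(-1\right) 9404 = -9404$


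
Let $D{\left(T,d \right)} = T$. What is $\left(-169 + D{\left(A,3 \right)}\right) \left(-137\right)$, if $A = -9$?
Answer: $24386$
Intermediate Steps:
$\left(-169 + D{\left(A,3 \right)}\right) \left(-137\right) = \left(-169 - 9\right) \left(-137\right) = \left(-178\right) \left(-137\right) = 24386$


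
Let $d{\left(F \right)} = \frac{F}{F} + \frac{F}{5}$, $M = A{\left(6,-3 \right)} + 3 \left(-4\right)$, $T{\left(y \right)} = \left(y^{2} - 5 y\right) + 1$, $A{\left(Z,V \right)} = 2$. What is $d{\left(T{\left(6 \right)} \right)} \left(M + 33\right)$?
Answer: $\frac{276}{5} \approx 55.2$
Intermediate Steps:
$T{\left(y \right)} = 1 + y^{2} - 5 y$
$M = -10$ ($M = 2 + 3 \left(-4\right) = 2 - 12 = -10$)
$d{\left(F \right)} = 1 + \frac{F}{5}$ ($d{\left(F \right)} = 1 + F \frac{1}{5} = 1 + \frac{F}{5}$)
$d{\left(T{\left(6 \right)} \right)} \left(M + 33\right) = \left(1 + \frac{1 + 6^{2} - 30}{5}\right) \left(-10 + 33\right) = \left(1 + \frac{1 + 36 - 30}{5}\right) 23 = \left(1 + \frac{1}{5} \cdot 7\right) 23 = \left(1 + \frac{7}{5}\right) 23 = \frac{12}{5} \cdot 23 = \frac{276}{5}$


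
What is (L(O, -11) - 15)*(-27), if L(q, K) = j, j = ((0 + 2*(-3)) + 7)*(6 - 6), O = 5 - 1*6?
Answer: 405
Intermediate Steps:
O = -1 (O = 5 - 6 = -1)
j = 0 (j = ((0 - 6) + 7)*0 = (-6 + 7)*0 = 1*0 = 0)
L(q, K) = 0
(L(O, -11) - 15)*(-27) = (0 - 15)*(-27) = -15*(-27) = 405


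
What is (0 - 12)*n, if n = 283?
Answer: -3396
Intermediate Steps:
(0 - 12)*n = (0 - 12)*283 = -12*283 = -3396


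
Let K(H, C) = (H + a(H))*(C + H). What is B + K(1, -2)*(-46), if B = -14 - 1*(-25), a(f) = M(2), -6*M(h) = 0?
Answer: 57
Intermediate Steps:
M(h) = 0 (M(h) = -⅙*0 = 0)
a(f) = 0
K(H, C) = H*(C + H) (K(H, C) = (H + 0)*(C + H) = H*(C + H))
B = 11 (B = -14 + 25 = 11)
B + K(1, -2)*(-46) = 11 + (1*(-2 + 1))*(-46) = 11 + (1*(-1))*(-46) = 11 - 1*(-46) = 11 + 46 = 57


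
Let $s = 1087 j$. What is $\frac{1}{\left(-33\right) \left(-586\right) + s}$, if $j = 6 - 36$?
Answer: $- \frac{1}{13272} \approx -7.5347 \cdot 10^{-5}$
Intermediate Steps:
$j = -30$
$s = -32610$ ($s = 1087 \left(-30\right) = -32610$)
$\frac{1}{\left(-33\right) \left(-586\right) + s} = \frac{1}{\left(-33\right) \left(-586\right) - 32610} = \frac{1}{19338 - 32610} = \frac{1}{-13272} = - \frac{1}{13272}$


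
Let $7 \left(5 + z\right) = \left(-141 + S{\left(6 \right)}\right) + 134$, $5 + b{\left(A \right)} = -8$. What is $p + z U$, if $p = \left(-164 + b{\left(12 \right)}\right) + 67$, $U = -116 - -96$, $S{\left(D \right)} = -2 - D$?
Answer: $\frac{230}{7} \approx 32.857$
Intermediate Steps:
$U = -20$ ($U = -116 + 96 = -20$)
$b{\left(A \right)} = -13$ ($b{\left(A \right)} = -5 - 8 = -13$)
$p = -110$ ($p = \left(-164 - 13\right) + 67 = -177 + 67 = -110$)
$z = - \frac{50}{7}$ ($z = -5 + \frac{\left(-141 - 8\right) + 134}{7} = -5 + \frac{-149 + 134}{7} = -5 + \frac{1}{7} \left(-15\right) = -5 - \frac{15}{7} = - \frac{50}{7} \approx -7.1429$)
$p + z U = -110 - - \frac{1000}{7} = -110 + \frac{1000}{7} = \frac{230}{7}$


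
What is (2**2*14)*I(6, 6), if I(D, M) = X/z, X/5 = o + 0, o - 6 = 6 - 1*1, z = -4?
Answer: -770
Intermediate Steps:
o = 11 (o = 6 + (6 - 1*1) = 6 + (6 - 1) = 6 + 5 = 11)
X = 55 (X = 5*(11 + 0) = 5*11 = 55)
I(D, M) = -55/4 (I(D, M) = 55/(-4) = 55*(-1/4) = -55/4)
(2**2*14)*I(6, 6) = (2**2*14)*(-55/4) = (4*14)*(-55/4) = 56*(-55/4) = -770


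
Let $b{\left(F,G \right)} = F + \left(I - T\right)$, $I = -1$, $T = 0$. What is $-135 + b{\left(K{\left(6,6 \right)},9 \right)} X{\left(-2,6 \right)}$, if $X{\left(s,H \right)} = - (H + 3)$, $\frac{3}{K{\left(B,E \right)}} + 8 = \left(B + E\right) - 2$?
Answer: $- \frac{279}{2} \approx -139.5$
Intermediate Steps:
$K{\left(B,E \right)} = \frac{3}{-10 + B + E}$ ($K{\left(B,E \right)} = \frac{3}{-8 - \left(2 - B - E\right)} = \frac{3}{-8 + \left(-2 + B + E\right)} = \frac{3}{-10 + B + E}$)
$X{\left(s,H \right)} = -3 - H$ ($X{\left(s,H \right)} = - (3 + H) = -3 - H$)
$b{\left(F,G \right)} = -1 + F$ ($b{\left(F,G \right)} = F - 1 = -1 + F$)
$-135 + b{\left(K{\left(6,6 \right)},9 \right)} X{\left(-2,6 \right)} = -135 + \left(-1 + \frac{3}{-10 + 6 + 6}\right) \left(-3 - 6\right) = -135 + \left(-1 + \frac{3}{2}\right) \left(-3 - 6\right) = -135 + \left(-1 + 3 \cdot \frac{1}{2}\right) \left(-9\right) = -135 + \left(-1 + \frac{3}{2}\right) \left(-9\right) = -135 + \frac{1}{2} \left(-9\right) = -135 - \frac{9}{2} = - \frac{279}{2}$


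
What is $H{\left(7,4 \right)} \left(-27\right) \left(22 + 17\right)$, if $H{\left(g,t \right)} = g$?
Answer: $-7371$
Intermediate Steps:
$H{\left(7,4 \right)} \left(-27\right) \left(22 + 17\right) = 7 \left(-27\right) \left(22 + 17\right) = \left(-189\right) 39 = -7371$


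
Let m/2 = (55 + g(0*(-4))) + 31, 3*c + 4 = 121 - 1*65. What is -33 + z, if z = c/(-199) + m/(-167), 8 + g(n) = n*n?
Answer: -3391883/99699 ≈ -34.021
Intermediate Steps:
g(n) = -8 + n² (g(n) = -8 + n*n = -8 + n²)
c = 52/3 (c = -4/3 + (121 - 1*65)/3 = -4/3 + (121 - 65)/3 = -4/3 + (⅓)*56 = -4/3 + 56/3 = 52/3 ≈ 17.333)
m = 156 (m = 2*((55 + (-8 + (0*(-4))²)) + 31) = 2*((55 + (-8 + 0²)) + 31) = 2*((55 + (-8 + 0)) + 31) = 2*((55 - 8) + 31) = 2*(47 + 31) = 2*78 = 156)
z = -101816/99699 (z = (52/3)/(-199) + 156/(-167) = (52/3)*(-1/199) + 156*(-1/167) = -52/597 - 156/167 = -101816/99699 ≈ -1.0212)
-33 + z = -33 - 101816/99699 = -3391883/99699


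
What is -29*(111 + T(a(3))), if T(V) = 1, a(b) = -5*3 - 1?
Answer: -3248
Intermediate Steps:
a(b) = -16 (a(b) = -15 - 1 = -16)
-29*(111 + T(a(3))) = -29*(111 + 1) = -29*112 = -3248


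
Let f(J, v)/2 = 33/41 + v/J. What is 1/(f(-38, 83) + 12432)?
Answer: 779/9682379 ≈ 8.0455e-5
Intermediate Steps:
f(J, v) = 66/41 + 2*v/J (f(J, v) = 2*(33/41 + v/J) = 66/41 + 2*v/J)
1/(f(-38, 83) + 12432) = 1/((66/41 + 2*83/(-38)) + 12432) = 1/((66/41 + 2*83*(-1/38)) + 12432) = 1/((66/41 - 83/19) + 12432) = 1/(-2149/779 + 12432) = 1/(9682379/779) = 779/9682379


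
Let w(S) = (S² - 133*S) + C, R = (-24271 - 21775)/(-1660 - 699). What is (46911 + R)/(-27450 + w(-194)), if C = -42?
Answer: 15815585/12113802 ≈ 1.3056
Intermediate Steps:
R = 6578/337 (R = -46046/(-2359) = -46046*(-1/2359) = 6578/337 ≈ 19.519)
w(S) = -42 + S² - 133*S (w(S) = (S² - 133*S) - 42 = -42 + S² - 133*S)
(46911 + R)/(-27450 + w(-194)) = (46911 + 6578/337)/(-27450 + (-42 + (-194)² - 133*(-194))) = 15815585/(337*(-27450 + (-42 + 37636 + 25802))) = 15815585/(337*(-27450 + 63396)) = (15815585/337)/35946 = (15815585/337)*(1/35946) = 15815585/12113802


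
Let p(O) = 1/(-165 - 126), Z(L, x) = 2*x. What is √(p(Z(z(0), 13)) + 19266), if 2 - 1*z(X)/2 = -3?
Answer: √1631463855/291 ≈ 138.80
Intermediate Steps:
z(X) = 10 (z(X) = 4 - 2*(-3) = 4 + 6 = 10)
p(O) = -1/291 (p(O) = 1/(-291) = -1/291)
√(p(Z(z(0), 13)) + 19266) = √(-1/291 + 19266) = √(5606405/291) = √1631463855/291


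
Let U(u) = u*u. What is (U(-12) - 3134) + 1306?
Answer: -1684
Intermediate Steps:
U(u) = u²
(U(-12) - 3134) + 1306 = ((-12)² - 3134) + 1306 = (144 - 3134) + 1306 = -2990 + 1306 = -1684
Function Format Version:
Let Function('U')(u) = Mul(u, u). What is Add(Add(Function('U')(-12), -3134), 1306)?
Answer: -1684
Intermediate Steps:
Function('U')(u) = Pow(u, 2)
Add(Add(Function('U')(-12), -3134), 1306) = Add(Add(Pow(-12, 2), -3134), 1306) = Add(Add(144, -3134), 1306) = Add(-2990, 1306) = -1684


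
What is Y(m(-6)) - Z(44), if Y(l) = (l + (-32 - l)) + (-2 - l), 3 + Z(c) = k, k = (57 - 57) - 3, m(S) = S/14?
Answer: -193/7 ≈ -27.571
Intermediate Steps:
m(S) = S/14 (m(S) = S*(1/14) = S/14)
k = -3 (k = 0 - 3 = -3)
Z(c) = -6 (Z(c) = -3 - 3 = -6)
Y(l) = -34 - l (Y(l) = -32 + (-2 - l) = -34 - l)
Y(m(-6)) - Z(44) = (-34 - (-6)/14) - 1*(-6) = (-34 - 1*(-3/7)) + 6 = (-34 + 3/7) + 6 = -235/7 + 6 = -193/7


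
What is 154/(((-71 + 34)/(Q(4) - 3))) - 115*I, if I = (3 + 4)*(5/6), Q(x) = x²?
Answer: -160937/222 ≈ -724.94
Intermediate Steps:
I = 35/6 (I = 7*(5*(⅙)) = 7*(⅚) = 35/6 ≈ 5.8333)
154/(((-71 + 34)/(Q(4) - 3))) - 115*I = 154/(((-71 + 34)/(4² - 3))) - 115*35/6 = 154/((-37/(16 - 3))) - 4025/6 = 154/((-37/13)) - 4025/6 = 154/((-37*1/13)) - 4025/6 = 154/(-37/13) - 4025/6 = 154*(-13/37) - 4025/6 = -2002/37 - 4025/6 = -160937/222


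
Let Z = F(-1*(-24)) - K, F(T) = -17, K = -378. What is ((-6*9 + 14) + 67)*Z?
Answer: 9747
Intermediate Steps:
Z = 361 (Z = -17 - 1*(-378) = -17 + 378 = 361)
((-6*9 + 14) + 67)*Z = ((-6*9 + 14) + 67)*361 = ((-54 + 14) + 67)*361 = (-40 + 67)*361 = 27*361 = 9747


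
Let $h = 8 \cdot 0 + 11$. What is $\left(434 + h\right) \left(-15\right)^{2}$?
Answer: $100125$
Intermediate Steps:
$h = 11$ ($h = 0 + 11 = 11$)
$\left(434 + h\right) \left(-15\right)^{2} = \left(434 + 11\right) \left(-15\right)^{2} = 445 \cdot 225 = 100125$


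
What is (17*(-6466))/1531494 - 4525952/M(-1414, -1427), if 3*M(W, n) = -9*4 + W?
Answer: 5198561402491/555166575 ≈ 9364.0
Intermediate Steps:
M(W, n) = -12 + W/3 (M(W, n) = (-9*4 + W)/3 = (-36 + W)/3 = -12 + W/3)
(17*(-6466))/1531494 - 4525952/M(-1414, -1427) = (17*(-6466))/1531494 - 4525952/(-12 + (1/3)*(-1414)) = -109922*1/1531494 - 4525952/(-12 - 1414/3) = -54961/765747 - 4525952/(-1450/3) = -54961/765747 - 4525952*(-3/1450) = -54961/765747 + 6788928/725 = 5198561402491/555166575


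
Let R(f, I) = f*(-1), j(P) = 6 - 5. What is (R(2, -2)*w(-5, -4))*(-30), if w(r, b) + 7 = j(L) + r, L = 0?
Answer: -660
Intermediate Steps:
j(P) = 1
R(f, I) = -f
w(r, b) = -6 + r (w(r, b) = -7 + (1 + r) = -6 + r)
(R(2, -2)*w(-5, -4))*(-30) = ((-1*2)*(-6 - 5))*(-30) = -2*(-11)*(-30) = 22*(-30) = -660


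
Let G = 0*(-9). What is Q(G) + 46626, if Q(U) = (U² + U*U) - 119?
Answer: 46507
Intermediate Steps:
G = 0
Q(U) = -119 + 2*U² (Q(U) = (U² + U²) - 119 = 2*U² - 119 = -119 + 2*U²)
Q(G) + 46626 = (-119 + 2*0²) + 46626 = (-119 + 2*0) + 46626 = (-119 + 0) + 46626 = -119 + 46626 = 46507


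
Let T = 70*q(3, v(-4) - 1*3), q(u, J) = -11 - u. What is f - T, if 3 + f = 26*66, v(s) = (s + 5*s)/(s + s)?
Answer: 2693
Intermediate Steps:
v(s) = 3 (v(s) = (6*s)/((2*s)) = (6*s)*(1/(2*s)) = 3)
T = -980 (T = 70*(-11 - 1*3) = 70*(-11 - 3) = 70*(-14) = -980)
f = 1713 (f = -3 + 26*66 = -3 + 1716 = 1713)
f - T = 1713 - 1*(-980) = 1713 + 980 = 2693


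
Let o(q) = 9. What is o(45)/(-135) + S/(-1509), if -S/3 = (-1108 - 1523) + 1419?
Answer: -18683/7545 ≈ -2.4762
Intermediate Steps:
S = 3636 (S = -3*((-1108 - 1523) + 1419) = -3*(-2631 + 1419) = -3*(-1212) = 3636)
o(45)/(-135) + S/(-1509) = 9/(-135) + 3636/(-1509) = 9*(-1/135) + 3636*(-1/1509) = -1/15 - 1212/503 = -18683/7545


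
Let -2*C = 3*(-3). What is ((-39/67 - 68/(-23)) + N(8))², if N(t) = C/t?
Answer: 5243642569/607918336 ≈ 8.6256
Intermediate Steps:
C = 9/2 (C = -3*(-3)/2 = -½*(-9) = 9/2 ≈ 4.5000)
N(t) = 9/(2*t)
((-39/67 - 68/(-23)) + N(8))² = ((-39/67 - 68/(-23)) + (9/2)/8)² = ((-39*1/67 - 68*(-1/23)) + (9/2)*(⅛))² = ((-39/67 + 68/23) + 9/16)² = (3659/1541 + 9/16)² = (72413/24656)² = 5243642569/607918336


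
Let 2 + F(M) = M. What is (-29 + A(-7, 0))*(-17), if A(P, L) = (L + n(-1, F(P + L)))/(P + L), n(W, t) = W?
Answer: 3434/7 ≈ 490.57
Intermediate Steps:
F(M) = -2 + M
A(P, L) = (-1 + L)/(L + P) (A(P, L) = (L - 1)/(P + L) = (-1 + L)/(L + P))
(-29 + A(-7, 0))*(-17) = (-29 + (-1 + 0)/(0 - 7))*(-17) = (-29 - 1/(-7))*(-17) = (-29 - 1/7*(-1))*(-17) = (-29 + 1/7)*(-17) = -202/7*(-17) = 3434/7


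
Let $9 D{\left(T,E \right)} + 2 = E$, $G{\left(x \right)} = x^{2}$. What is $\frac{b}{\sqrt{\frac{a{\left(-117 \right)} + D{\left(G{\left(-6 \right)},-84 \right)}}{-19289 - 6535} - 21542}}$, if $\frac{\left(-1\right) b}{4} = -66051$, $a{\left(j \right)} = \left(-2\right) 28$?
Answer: $- \frac{3170448 i \sqrt{2020205419887}}{2503352441} \approx - 1800.1 i$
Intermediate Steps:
$D{\left(T,E \right)} = - \frac{2}{9} + \frac{E}{9}$
$a{\left(j \right)} = -56$
$b = 264204$ ($b = \left(-4\right) \left(-66051\right) = 264204$)
$\frac{b}{\sqrt{\frac{a{\left(-117 \right)} + D{\left(G{\left(-6 \right)},-84 \right)}}{-19289 - 6535} - 21542}} = \frac{264204}{\sqrt{\frac{-56 + \left(- \frac{2}{9} + \frac{1}{9} \left(-84\right)\right)}{-19289 - 6535} - 21542}} = \frac{264204}{\sqrt{\frac{-56 - \frac{86}{9}}{-25824} - 21542}} = \frac{264204}{\sqrt{\left(-56 - \frac{86}{9}\right) \left(- \frac{1}{25824}\right) - 21542}} = \frac{264204}{\sqrt{\left(- \frac{590}{9}\right) \left(- \frac{1}{25824}\right) - 21542}} = \frac{264204}{\sqrt{\frac{295}{116208} - 21542}} = \frac{264204}{\sqrt{- \frac{2503352441}{116208}}} = \frac{264204}{\frac{1}{9684} i \sqrt{2020205419887}} = 264204 \left(- \frac{12 i \sqrt{2020205419887}}{2503352441}\right) = - \frac{3170448 i \sqrt{2020205419887}}{2503352441}$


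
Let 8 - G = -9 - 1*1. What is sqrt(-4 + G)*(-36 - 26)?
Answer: -62*sqrt(14) ≈ -231.98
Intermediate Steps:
G = 18 (G = 8 - (-9 - 1*1) = 8 - (-9 - 1) = 8 - 1*(-10) = 8 + 10 = 18)
sqrt(-4 + G)*(-36 - 26) = sqrt(-4 + 18)*(-36 - 26) = sqrt(14)*(-62) = -62*sqrt(14)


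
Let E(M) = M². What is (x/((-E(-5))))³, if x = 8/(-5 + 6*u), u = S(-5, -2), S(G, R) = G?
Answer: 512/669921875 ≈ 7.6427e-7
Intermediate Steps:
u = -5
x = -8/35 (x = 8/(-5 + 6*(-5)) = 8/(-5 - 30) = 8/(-35) = 8*(-1/35) = -8/35 ≈ -0.22857)
(x/((-E(-5))))³ = (-8/(35*((-1*(-5)²))))³ = (-8/(35*((-1*25))))³ = (-8/35/(-25))³ = (-8/35*(-1/25))³ = (8/875)³ = 512/669921875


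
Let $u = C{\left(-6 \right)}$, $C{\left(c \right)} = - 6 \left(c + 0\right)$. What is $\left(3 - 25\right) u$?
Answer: $-792$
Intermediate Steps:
$C{\left(c \right)} = - 6 c$
$u = 36$ ($u = \left(-6\right) \left(-6\right) = 36$)
$\left(3 - 25\right) u = \left(3 - 25\right) 36 = \left(-22\right) 36 = -792$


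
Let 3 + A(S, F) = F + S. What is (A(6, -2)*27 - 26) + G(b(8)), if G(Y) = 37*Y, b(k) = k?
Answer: 297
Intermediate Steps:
A(S, F) = -3 + F + S (A(S, F) = -3 + (F + S) = -3 + F + S)
(A(6, -2)*27 - 26) + G(b(8)) = ((-3 - 2 + 6)*27 - 26) + 37*8 = (1*27 - 26) + 296 = (27 - 26) + 296 = 1 + 296 = 297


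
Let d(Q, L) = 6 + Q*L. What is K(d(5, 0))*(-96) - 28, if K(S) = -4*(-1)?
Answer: -412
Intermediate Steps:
d(Q, L) = 6 + L*Q
K(S) = 4
K(d(5, 0))*(-96) - 28 = 4*(-96) - 28 = -384 - 28 = -412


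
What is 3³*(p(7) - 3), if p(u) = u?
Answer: 108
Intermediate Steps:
3³*(p(7) - 3) = 3³*(7 - 3) = 27*4 = 108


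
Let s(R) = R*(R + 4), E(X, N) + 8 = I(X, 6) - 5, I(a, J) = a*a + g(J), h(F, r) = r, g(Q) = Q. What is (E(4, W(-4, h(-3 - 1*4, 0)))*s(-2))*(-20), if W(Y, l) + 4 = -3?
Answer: 720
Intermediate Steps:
W(Y, l) = -7 (W(Y, l) = -4 - 3 = -7)
I(a, J) = J + a² (I(a, J) = a*a + J = a² + J = J + a²)
E(X, N) = -7 + X² (E(X, N) = -8 + ((6 + X²) - 5) = -8 + (1 + X²) = -7 + X²)
s(R) = R*(4 + R)
(E(4, W(-4, h(-3 - 1*4, 0)))*s(-2))*(-20) = ((-7 + 4²)*(-2*(4 - 2)))*(-20) = ((-7 + 16)*(-2*2))*(-20) = (9*(-4))*(-20) = -36*(-20) = 720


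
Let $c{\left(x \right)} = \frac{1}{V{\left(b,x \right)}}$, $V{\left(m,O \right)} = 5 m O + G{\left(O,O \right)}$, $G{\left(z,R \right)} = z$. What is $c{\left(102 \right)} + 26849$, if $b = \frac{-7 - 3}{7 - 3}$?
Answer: $\frac{31493876}{1173} \approx 26849.0$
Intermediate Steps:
$b = - \frac{5}{2}$ ($b = - \frac{10}{4} = \left(-10\right) \frac{1}{4} = - \frac{5}{2} \approx -2.5$)
$V{\left(m,O \right)} = O + 5 O m$ ($V{\left(m,O \right)} = 5 m O + O = 5 O m + O = O + 5 O m$)
$c{\left(x \right)} = - \frac{2}{23 x}$ ($c{\left(x \right)} = \frac{1}{x \left(1 + 5 \left(- \frac{5}{2}\right)\right)} = \frac{1}{x \left(1 - \frac{25}{2}\right)} = \frac{1}{x \left(- \frac{23}{2}\right)} = \frac{1}{\left(- \frac{23}{2}\right) x} = - \frac{2}{23 x}$)
$c{\left(102 \right)} + 26849 = - \frac{2}{23 \cdot 102} + 26849 = \left(- \frac{2}{23}\right) \frac{1}{102} + 26849 = - \frac{1}{1173} + 26849 = \frac{31493876}{1173}$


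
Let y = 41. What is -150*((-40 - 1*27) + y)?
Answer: 3900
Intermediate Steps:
-150*((-40 - 1*27) + y) = -150*((-40 - 1*27) + 41) = -150*((-40 - 27) + 41) = -150*(-67 + 41) = -150*(-26) = 3900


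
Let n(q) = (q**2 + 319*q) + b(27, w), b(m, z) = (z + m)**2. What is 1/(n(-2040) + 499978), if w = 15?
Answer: 1/4012582 ≈ 2.4922e-7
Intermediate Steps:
b(m, z) = (m + z)**2
n(q) = 1764 + q**2 + 319*q (n(q) = (q**2 + 319*q) + (27 + 15)**2 = (q**2 + 319*q) + 42**2 = (q**2 + 319*q) + 1764 = 1764 + q**2 + 319*q)
1/(n(-2040) + 499978) = 1/((1764 + (-2040)**2 + 319*(-2040)) + 499978) = 1/((1764 + 4161600 - 650760) + 499978) = 1/(3512604 + 499978) = 1/4012582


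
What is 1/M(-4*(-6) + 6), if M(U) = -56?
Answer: -1/56 ≈ -0.017857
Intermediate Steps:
1/M(-4*(-6) + 6) = 1/(-56) = -1/56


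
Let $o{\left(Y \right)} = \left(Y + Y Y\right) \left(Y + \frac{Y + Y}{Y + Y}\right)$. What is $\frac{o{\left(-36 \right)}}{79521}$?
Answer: $- \frac{14700}{26507} \approx -0.55457$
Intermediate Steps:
$o{\left(Y \right)} = \left(1 + Y\right) \left(Y + Y^{2}\right)$ ($o{\left(Y \right)} = \left(Y + Y^{2}\right) \left(Y + \frac{2 Y}{2 Y}\right) = \left(Y + Y^{2}\right) \left(Y + 2 Y \frac{1}{2 Y}\right) = \left(Y + Y^{2}\right) \left(Y + 1\right) = \left(Y + Y^{2}\right) \left(1 + Y\right) = \left(1 + Y\right) \left(Y + Y^{2}\right)$)
$\frac{o{\left(-36 \right)}}{79521} = \frac{\left(-36\right) \left(1 + \left(-36\right)^{2} + 2 \left(-36\right)\right)}{79521} = - 36 \left(1 + 1296 - 72\right) \frac{1}{79521} = \left(-36\right) 1225 \cdot \frac{1}{79521} = \left(-44100\right) \frac{1}{79521} = - \frac{14700}{26507}$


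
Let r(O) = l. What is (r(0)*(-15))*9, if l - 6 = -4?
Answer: -270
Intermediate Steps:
l = 2 (l = 6 - 4 = 2)
r(O) = 2
(r(0)*(-15))*9 = (2*(-15))*9 = -30*9 = -270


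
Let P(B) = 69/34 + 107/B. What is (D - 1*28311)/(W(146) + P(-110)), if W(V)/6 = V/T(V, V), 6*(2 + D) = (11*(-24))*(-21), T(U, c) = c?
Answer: -25608715/6598 ≈ -3881.3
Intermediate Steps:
D = 922 (D = -2 + ((11*(-24))*(-21))/6 = -2 + (-264*(-21))/6 = -2 + (⅙)*5544 = -2 + 924 = 922)
W(V) = 6 (W(V) = 6*(V/V) = 6*1 = 6)
P(B) = 69/34 + 107/B (P(B) = 69*(1/34) + 107/B = 69/34 + 107/B)
(D - 1*28311)/(W(146) + P(-110)) = (922 - 1*28311)/(6 + (69/34 + 107/(-110))) = (922 - 28311)/(6 + (69/34 + 107*(-1/110))) = -27389/(6 + (69/34 - 107/110)) = -27389/(6 + 988/935) = -27389/6598/935 = -27389*935/6598 = -25608715/6598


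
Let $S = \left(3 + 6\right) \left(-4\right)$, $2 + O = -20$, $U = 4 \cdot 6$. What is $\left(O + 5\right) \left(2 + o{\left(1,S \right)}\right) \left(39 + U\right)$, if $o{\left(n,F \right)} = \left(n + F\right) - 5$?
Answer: $40698$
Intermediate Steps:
$U = 24$
$O = -22$ ($O = -2 - 20 = -22$)
$S = -36$ ($S = 9 \left(-4\right) = -36$)
$o{\left(n,F \right)} = -5 + F + n$ ($o{\left(n,F \right)} = \left(F + n\right) - 5 = -5 + F + n$)
$\left(O + 5\right) \left(2 + o{\left(1,S \right)}\right) \left(39 + U\right) = \left(-22 + 5\right) \left(2 - 40\right) \left(39 + 24\right) = - 17 \left(2 - 40\right) 63 = \left(-17\right) \left(-38\right) 63 = 646 \cdot 63 = 40698$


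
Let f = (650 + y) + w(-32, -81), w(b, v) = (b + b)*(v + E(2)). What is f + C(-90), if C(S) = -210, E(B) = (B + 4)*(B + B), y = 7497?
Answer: 11585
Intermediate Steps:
E(B) = 2*B*(4 + B) (E(B) = (4 + B)*(2*B) = 2*B*(4 + B))
w(b, v) = 2*b*(24 + v) (w(b, v) = (b + b)*(v + 2*2*(4 + 2)) = (2*b)*(v + 2*2*6) = (2*b)*(v + 24) = (2*b)*(24 + v) = 2*b*(24 + v))
f = 11795 (f = (650 + 7497) + 2*(-32)*(24 - 81) = 8147 + 2*(-32)*(-57) = 8147 + 3648 = 11795)
f + C(-90) = 11795 - 210 = 11585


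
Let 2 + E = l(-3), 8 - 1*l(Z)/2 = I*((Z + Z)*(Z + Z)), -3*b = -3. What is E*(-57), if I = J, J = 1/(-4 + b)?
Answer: -2166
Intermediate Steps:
b = 1 (b = -⅓*(-3) = 1)
J = -⅓ (J = 1/(-4 + 1) = 1/(-3) = -⅓ ≈ -0.33333)
I = -⅓ ≈ -0.33333
l(Z) = 16 + 8*Z²/3 (l(Z) = 16 - (-2)*(Z + Z)*(Z + Z)/3 = 16 - (-2)*(2*Z)*(2*Z)/3 = 16 - (-2)*4*Z²/3 = 16 - (-8)*Z²/3 = 16 + 8*Z²/3)
E = 38 (E = -2 + (16 + (8/3)*(-3)²) = -2 + (16 + (8/3)*9) = -2 + (16 + 24) = -2 + 40 = 38)
E*(-57) = 38*(-57) = -2166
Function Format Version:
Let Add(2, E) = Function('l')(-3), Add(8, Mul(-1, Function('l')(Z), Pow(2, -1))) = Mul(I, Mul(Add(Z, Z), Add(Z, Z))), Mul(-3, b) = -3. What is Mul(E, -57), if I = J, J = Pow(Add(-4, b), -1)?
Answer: -2166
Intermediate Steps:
b = 1 (b = Mul(Rational(-1, 3), -3) = 1)
J = Rational(-1, 3) (J = Pow(Add(-4, 1), -1) = Pow(-3, -1) = Rational(-1, 3) ≈ -0.33333)
I = Rational(-1, 3) ≈ -0.33333
Function('l')(Z) = Add(16, Mul(Rational(8, 3), Pow(Z, 2))) (Function('l')(Z) = Add(16, Mul(-2, Mul(Rational(-1, 3), Mul(Add(Z, Z), Add(Z, Z))))) = Add(16, Mul(-2, Mul(Rational(-1, 3), Mul(Mul(2, Z), Mul(2, Z))))) = Add(16, Mul(-2, Mul(Rational(-1, 3), Mul(4, Pow(Z, 2))))) = Add(16, Mul(-2, Mul(Rational(-4, 3), Pow(Z, 2)))) = Add(16, Mul(Rational(8, 3), Pow(Z, 2))))
E = 38 (E = Add(-2, Add(16, Mul(Rational(8, 3), Pow(-3, 2)))) = Add(-2, Add(16, Mul(Rational(8, 3), 9))) = Add(-2, Add(16, 24)) = Add(-2, 40) = 38)
Mul(E, -57) = Mul(38, -57) = -2166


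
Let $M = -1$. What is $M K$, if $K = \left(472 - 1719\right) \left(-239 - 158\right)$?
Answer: $-495059$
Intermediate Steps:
$K = 495059$ ($K = \left(-1247\right) \left(-397\right) = 495059$)
$M K = \left(-1\right) 495059 = -495059$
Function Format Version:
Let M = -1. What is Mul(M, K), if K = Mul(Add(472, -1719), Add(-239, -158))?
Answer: -495059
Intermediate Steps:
K = 495059 (K = Mul(-1247, -397) = 495059)
Mul(M, K) = Mul(-1, 495059) = -495059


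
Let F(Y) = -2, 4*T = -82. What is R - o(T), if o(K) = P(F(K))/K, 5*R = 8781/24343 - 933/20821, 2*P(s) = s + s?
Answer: -3572107598/103903348615 ≈ -0.034379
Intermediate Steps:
T = -41/2 (T = (1/4)*(-82) = -41/2 ≈ -20.500)
P(s) = s (P(s) = (s + s)/2 = (2*s)/2 = s)
R = 160117182/2534228015 (R = (8781/24343 - 933/20821)/5 = (1/5)*(160117182/506845603) = 160117182/2534228015 ≈ 0.063182)
o(K) = -2/K
R - o(T) = 160117182/2534228015 - (-2)/(-41/2) = 160117182/2534228015 - (-2)*(-2)/41 = 160117182/2534228015 - 1*4/41 = 160117182/2534228015 - 4/41 = -3572107598/103903348615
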